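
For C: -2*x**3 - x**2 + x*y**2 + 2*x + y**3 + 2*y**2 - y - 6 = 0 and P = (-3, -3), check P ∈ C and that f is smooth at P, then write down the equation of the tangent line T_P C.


Tangent line at P: -37*x + 32*y - 15 = 0.

Step 1: f(-3, -3) = 0, so P lies on C.
Step 2: partial derivatives
  f_x(x, y) = -6*x**2 - 2*x + y**2 + 2, f_y(x, y) = 2*x*y + 3*y**2 + 4*y - 1.
  f_x(P) = -37, f_y(P) = 32 (gradient nonzero, so P is smooth).
Step 3: tangent line at P: -37·(x − -3) + 32·(y − -3) = 0.
Expanding: -37*x + 32*y - 15 = 0.


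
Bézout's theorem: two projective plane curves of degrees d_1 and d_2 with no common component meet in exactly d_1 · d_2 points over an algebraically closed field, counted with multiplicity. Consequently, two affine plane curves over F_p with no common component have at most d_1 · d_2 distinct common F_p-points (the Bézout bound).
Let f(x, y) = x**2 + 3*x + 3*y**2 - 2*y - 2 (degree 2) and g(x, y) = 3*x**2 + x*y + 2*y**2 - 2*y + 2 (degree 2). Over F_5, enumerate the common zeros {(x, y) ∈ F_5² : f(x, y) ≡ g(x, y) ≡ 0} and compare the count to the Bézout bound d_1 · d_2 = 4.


Common zeros: ∅; count = 0; Bézout bound = 4.

deg(f) = 2, deg(g) = 2, so Bézout bound = 4.
Scan x ∈ F_5. For each x, list the y ∈ F_5 with f(x, y) ≡ 0 and those with g(x, y) ≡ 0 (mod 5); the common zeros in that column are the intersection.
  x = 0: f ≡ 0 at y ∈ ∅; g ≡ 0 at y ∈ ∅; common: ∅.
  x = 1: f ≡ 0 at y ∈ {2}; g ≡ 0 at y ∈ {0, 3}; common: ∅.
  x = 2: f ≡ 0 at y ∈ ∅; g ≡ 0 at y ∈ ∅; common: ∅.
  x = 3: f ≡ 0 at y ∈ ∅; g ≡ 0 at y ∈ {3, 4}; common: ∅.
  x = 4: f ≡ 0 at y ∈ ∅; g ≡ 0 at y ∈ {0, 4}; common: ∅.
Collecting: common zeros = ∅, so the count is 0.
Comparison with the Bézout bound: 0 ≤ 4 = deg(f)·deg(g), as expected for curves with no common component (the affine F_5-count falls short of the bound because intersections may lie at infinity, over extension fields, or carry multiplicity).


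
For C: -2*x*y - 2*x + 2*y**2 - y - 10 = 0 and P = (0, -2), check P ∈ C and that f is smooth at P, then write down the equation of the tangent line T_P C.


Tangent line at P: 2*x - 9*y - 18 = 0.

Step 1: f(0, -2) = 0, so P lies on C.
Step 2: partial derivatives
  f_x(x, y) = -2*y - 2, f_y(x, y) = -2*x + 4*y - 1.
  f_x(P) = 2, f_y(P) = -9 (gradient nonzero, so P is smooth).
Step 3: tangent line at P: 2·(x − 0) + -9·(y − -2) = 0.
Expanding: 2*x - 9*y - 18 = 0.


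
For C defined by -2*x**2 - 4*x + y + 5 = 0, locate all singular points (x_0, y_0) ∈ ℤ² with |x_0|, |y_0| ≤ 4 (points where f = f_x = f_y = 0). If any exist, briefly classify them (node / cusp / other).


No singular points in the scanned grid; C is smooth there.

Compute partial derivatives:
  f_x = -4*x - 4.
  f_y = 1.
f_y = 1 is a nonzero constant, so f_y never vanishes: no point (x, y) can satisfy f = f_x = f_y = 0. In particular no (x, y) ∈ {−4, ..., 4}² is singular; the curve is smooth.


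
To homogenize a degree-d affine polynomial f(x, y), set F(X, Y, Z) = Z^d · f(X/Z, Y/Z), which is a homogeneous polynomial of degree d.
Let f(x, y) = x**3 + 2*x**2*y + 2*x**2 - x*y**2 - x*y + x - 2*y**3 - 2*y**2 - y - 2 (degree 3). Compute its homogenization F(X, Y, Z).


F(X, Y, Z) = X**3 + 2*X**2*Y + 2*X**2*Z - X*Y**2 - X*Y*Z + X*Z**2 - 2*Y**3 - 2*Y**2*Z - Y*Z**2 - 2*Z**3

deg(f) = 3.
Substitute x = X/Z, y = Y/Z into f, then multiply by Z^3.
  monomial 1·x^3·y^0 ↦ 1·X^3·Y^0·Z^0.
  monomial 2·x^2·y^1 ↦ 2·X^2·Y^1·Z^0.
  monomial 2·x^2·y^0 ↦ 2·X^2·Y^0·Z^1.
  monomial -1·x^1·y^2 ↦ -1·X^1·Y^2·Z^0.
  monomial -1·x^1·y^1 ↦ -1·X^1·Y^1·Z^1.
  monomial 1·x^1·y^0 ↦ 1·X^1·Y^0·Z^2.
  monomial -2·x^0·y^3 ↦ -2·X^0·Y^3·Z^0.
  monomial -2·x^0·y^2 ↦ -2·X^0·Y^2·Z^1.
  monomial -1·x^0·y^1 ↦ -1·X^0·Y^1·Z^2.
  monomial -2·x^0·y^0 ↦ -2·X^0·Y^0·Z^3.
Collecting: F(X, Y, Z) = X**3 + 2*X**2*Y + 2*X**2*Z - X*Y**2 - X*Y*Z + X*Z**2 - 2*Y**3 - 2*Y**2*Z - Y*Z**2 - 2*Z**3.


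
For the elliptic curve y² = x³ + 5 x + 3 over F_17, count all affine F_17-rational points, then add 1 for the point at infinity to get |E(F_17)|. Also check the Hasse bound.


Affine points = {(1, 3), (1, 14), (2, 2), (2, 15), (4, 6), (4, 11), (5, 0), (10, 4), (10, 13), (13, 2), (13, 15), (15, 6), (15, 11)}; affine count = 13; |E(F_17)| = 14.

Discriminant check: Δ ∝ 4a³ + 27b² = 4·5³ + 27·3² = 4·125 + 27·9 ≡ 12 (mod 17). Nonzero ⇒ E is nonsingular.
For each x ∈ F_17, compute rhs = x³ + 5·x + 3 mod 17, then count y ∈ F_17 with y² ≡ rhs.
  x = 0: rhs = 3, matching y values: none (0 points).
  x = 1: rhs = 9, matching y values: 3, 14 (2 points).
  x = 2: rhs = 4, matching y values: 2, 15 (2 points).
  x = 3: rhs = 11, matching y values: none (0 points).
  x = 4: rhs = 2, matching y values: 6, 11 (2 points).
  x = 5: rhs = 0, matching y values: 0 (1 points).
  x = 6: rhs = 11, matching y values: none (0 points).
  x = 7: rhs = 7, matching y values: none (0 points).
  x = 8: rhs = 11, matching y values: none (0 points).
  x = 9: rhs = 12, matching y values: none (0 points).
  x = 10: rhs = 16, matching y values: 4, 13 (2 points).
  x = 11: rhs = 12, matching y values: none (0 points).
  x = 12: rhs = 6, matching y values: none (0 points).
  x = 13: rhs = 4, matching y values: 2, 15 (2 points).
  x = 14: rhs = 12, matching y values: none (0 points).
  x = 15: rhs = 2, matching y values: 6, 11 (2 points).
  x = 16: rhs = 14, matching y values: none (0 points).
Total affine count: 13.
Full point count |E(F_17)| = 13 + 1 = 14.
Hasse bound: |14 − (17+1)| = |-4| = 4 ≤ 2√17 ≈ 8.2462 ✓.


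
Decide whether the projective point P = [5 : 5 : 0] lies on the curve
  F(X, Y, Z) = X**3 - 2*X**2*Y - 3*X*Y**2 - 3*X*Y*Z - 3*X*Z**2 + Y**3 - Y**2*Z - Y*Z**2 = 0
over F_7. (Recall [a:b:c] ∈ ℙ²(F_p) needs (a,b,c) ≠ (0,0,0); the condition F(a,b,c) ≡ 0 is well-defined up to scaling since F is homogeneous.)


F(5,5,0) ≡ 3 (mod 7); P is NOT on the curve.

Evaluate F(5, 5, 0) term-by-term (mod 7).
  X**3 ↦ 1·125·1·1 = 125
  -2*X**2*Y ↦ -2·25·5·1 = -250
  -3*X*Y**2 ↦ -3·5·25·1 = -375
  -3*X*Y*Z ↦ -3·5·5·0 = 0
  -3*X*Z**2 ↦ -3·5·1·0 = 0
  Y**3 ↦ 1·1·125·1 = 125
  -Y**2*Z ↦ -1·1·25·0 = 0
  -Y*Z**2 ↦ -1·1·5·0 = 0
Sum: F(5, 5, 0) = (125) + (-250) + (-375) + (0) + (0) + (125) + (0) + (0) = -375.
Reducing mod 7: -375 ≡ 3 (mod 7).
Since F(a, b, c) ≡ 3 ≠ 0 (mod 7), P does NOT lie on the curve.


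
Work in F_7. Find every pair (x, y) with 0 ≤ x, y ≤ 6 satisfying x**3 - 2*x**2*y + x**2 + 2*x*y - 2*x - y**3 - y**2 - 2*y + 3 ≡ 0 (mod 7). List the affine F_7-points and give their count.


Affine F_7-points: {(3, 2), (5, 4), (5, 5), (6, 3), (6, 5)}; count = 5.

For each of the 49 pairs (x, y) ∈ F_7², evaluate f(x, y) mod 7. Record the zeros.
  x = 0: [0↦3, 1↦6, 2↦1, 3↦3, 4↦6, 5↦4, 6↦5]  zeros at y ∈ ∅
  x = 1: [0↦3, 1↦6, 2↦1, 3↦3, 4↦6, 5↦4, 6↦5]  zeros at y ∈ ∅
  x = 2: [0↦4, 1↦3, 2↦1, 3↦6, 4↦5, 5↦6, 6↦3]  zeros at y ∈ ∅
  x = 3: [0↦5, 1↦3, 2↦0, 3↦4, 4↦2, 5↦2, 6↦5]  zeros at y ∈ {2}
  x = 4: [0↦5, 1↦5, 2↦4, 3↦3, 4↦3, 5↦5, 6↦3]  zeros at y ∈ ∅
  x = 5: [0↦3, 1↦1, 2↦5, 3↦2, 4↦0, 5↦0, 6↦3]  zeros at y ∈ {4, 5}
  x = 6: [0↦5, 1↦4, 2↦2, 3↦0, 4↦6, 5↦0, 6↦4]  zeros at y ∈ {3, 5}
Collecting zeros: affine points = {(3, 2), (5, 4), (5, 5), (6, 3), (6, 5)}.
Total count |C(F_7)_aff| = 5.


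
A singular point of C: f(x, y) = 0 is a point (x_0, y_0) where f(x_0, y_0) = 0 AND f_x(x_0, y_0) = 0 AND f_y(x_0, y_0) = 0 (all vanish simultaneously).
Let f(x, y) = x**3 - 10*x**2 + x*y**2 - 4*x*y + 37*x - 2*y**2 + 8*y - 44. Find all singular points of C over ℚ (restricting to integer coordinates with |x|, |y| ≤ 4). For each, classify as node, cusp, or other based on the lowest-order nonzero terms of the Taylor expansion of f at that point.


Singular points: {(3, 2)}; classification: node.

Compute partial derivatives:
  f_x = 3*x**2 - 20*x + y**2 - 4*y + 37.
  f_y = 2*x*y - 4*x - 4*y + 8.
Scan x_0 ∈ {−4, ..., 4}. For each x_0, f_y(x_0, y) is a polynomial in y; find its integer roots y ∈ {−4, ..., 4}, then test f_x and f at those candidates.
  x = -4: f_y(-4, y) = 24 - 12*y; vanishes at y ∈ {2}. (-4, 2): f_x = 161 ≠ 0.
  x = -3: f_y(-3, y) = 20 - 10*y; vanishes at y ∈ {2}. (-3, 2): f_x = 120 ≠ 0.
  x = -2: f_y(-2, y) = 16 - 8*y; vanishes at y ∈ {2}. (-2, 2): f_x = 85 ≠ 0.
  x = -1: f_y(-1, y) = 12 - 6*y; vanishes at y ∈ {2}. (-1, 2): f_x = 56 ≠ 0.
  x = 0: f_y(0, y) = 8 - 4*y; vanishes at y ∈ {2}. (0, 2): f_x = 33 ≠ 0.
  x = 1: f_y(1, y) = 4 - 2*y; vanishes at y ∈ {2}. (1, 2): f_x = 16 ≠ 0.
  x = 2: f_y(2, y) = 0; vanishes at y ∈ {-4, -3, -2, -1, 0, 1, 2, 3, 4}. (2, -4): f_x = 41 ≠ 0; (2, -3): f_x = 30 ≠ 0; (2, -2): f_x = 21 ≠ 0; (2, -1): f_x = 14 ≠ 0; (2, 0): f_x = 9 ≠ 0; (2, 1): f_x = 6 ≠ 0; (2, 2): f_x = 5 ≠ 0; (2, 3): f_x = 6 ≠ 0; (2, 4): f_x = 9 ≠ 0.
  x = 3: f_y(3, y) = 2*y - 4; vanishes at y ∈ {2}. (3, 2): f_x = 0, f = 0 — SINGULAR.
  x = 4: f_y(4, y) = 4*y - 8; vanishes at y ∈ {2}. (4, 2): f_x = 1 ≠ 0.
Only singular point on the grid: (3, 2).
Classify: substitute x = 3 + u, y = 2 + v and expand: f = u**3 - u**2 + u*v**2 + v**2.
No constant or linear terms (consistent with a singular point). Quadratic part: -u**2 + v**2. Cubic part: u**3 + u*v**2.
The quadratic part v**2 - u**2 = (v − u)(v + u) splits into two distinct linear factors, so there are two distinct tangent lines y − 2 = ±(x − 3) — this is a node (ordinary double point).
Classification: node.


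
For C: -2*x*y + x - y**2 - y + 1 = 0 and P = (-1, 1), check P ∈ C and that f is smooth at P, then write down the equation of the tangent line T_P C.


Tangent line at P: -x - y = 0.

Step 1: f(-1, 1) = 0, so P lies on C.
Step 2: partial derivatives
  f_x(x, y) = 1 - 2*y, f_y(x, y) = -2*x - 2*y - 1.
  f_x(P) = -1, f_y(P) = -1 (gradient nonzero, so P is smooth).
Step 3: tangent line at P: -1·(x − -1) + -1·(y − 1) = 0.
Expanding: -x - y = 0.


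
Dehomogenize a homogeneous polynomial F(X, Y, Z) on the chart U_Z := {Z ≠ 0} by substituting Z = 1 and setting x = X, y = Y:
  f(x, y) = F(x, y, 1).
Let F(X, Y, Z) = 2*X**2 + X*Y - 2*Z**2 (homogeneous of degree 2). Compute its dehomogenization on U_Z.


f(x, y) = 2*x**2 + x*y - 2

On U_Z we set Z = 1. Each monomial c·X^i·Y^j·Z^k in F becomes c·x^i·y^j·1^k = c·x^i·y^j.
Substituting Z = 1: F(X, Y, 1) = 2*x**2 + x*y - 2.
Note: deg(f) ≤ deg(F) = 2; strict inequality happens when F is divisible by Z (lost terms).


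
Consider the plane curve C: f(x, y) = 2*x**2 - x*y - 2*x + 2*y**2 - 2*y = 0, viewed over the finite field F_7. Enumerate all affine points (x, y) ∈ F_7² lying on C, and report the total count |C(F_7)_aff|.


Affine F_7-points: {(0, 0), (0, 1), (1, 0), (1, 5), (5, 1), (5, 6), (6, 5), (6, 6)}; count = 8.

For each of the 49 pairs (x, y) ∈ F_7², evaluate f(x, y) mod 7. Record the zeros.
  x = 0: [0↦0, 1↦0, 2↦4, 3↦5, 4↦3, 5↦5, 6↦4]  zeros at y ∈ {0, 1}
  x = 1: [0↦0, 1↦6, 2↦2, 3↦2, 4↦6, 5↦0, 6↦5]  zeros at y ∈ {0, 5}
  x = 2: [0↦4, 1↦2, 2↦4, 3↦3, 4↦6, 5↦6, 6↦3]  zeros at y ∈ ∅
  x = 3: [0↦5, 1↦2, 2↦3, 3↦1, 4↦3, 5↦2, 6↦5]  zeros at y ∈ ∅
  x = 4: [0↦3, 1↦6, 2↦6, 3↦3, 4↦4, 5↦2, 6↦4]  zeros at y ∈ ∅
  x = 5: [0↦5, 1↦0, 2↦6, 3↦2, 4↦2, 5↦6, 6↦0]  zeros at y ∈ {1, 6}
  x = 6: [0↦4, 1↦5, 2↦3, 3↦5, 4↦4, 5↦0, 6↦0]  zeros at y ∈ {5, 6}
Collecting zeros: affine points = {(0, 0), (0, 1), (1, 0), (1, 5), (5, 1), (5, 6), (6, 5), (6, 6)}.
Total count |C(F_7)_aff| = 8.


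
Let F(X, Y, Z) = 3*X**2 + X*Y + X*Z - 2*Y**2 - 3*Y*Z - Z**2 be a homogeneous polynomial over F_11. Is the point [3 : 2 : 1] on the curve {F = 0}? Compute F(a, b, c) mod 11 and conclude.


F(3,2,1) ≡ 10 (mod 11); P is NOT on the curve.

Evaluate F(3, 2, 1) term-by-term (mod 11).
  3*X**2 ↦ 3·9·1·1 = 27
  X*Y ↦ 1·3·2·1 = 6
  X*Z ↦ 1·3·1·1 = 3
  -2*Y**2 ↦ -2·1·4·1 = -8
  -3*Y*Z ↦ -3·1·2·1 = -6
  -Z**2 ↦ -1·1·1·1 = -1
Sum: F(3, 2, 1) = (27) + (6) + (3) + (-8) + (-6) + (-1) = 21.
Reducing mod 11: 21 ≡ 10 (mod 11).
Since F(a, b, c) ≡ 10 ≠ 0 (mod 11), P does NOT lie on the curve.


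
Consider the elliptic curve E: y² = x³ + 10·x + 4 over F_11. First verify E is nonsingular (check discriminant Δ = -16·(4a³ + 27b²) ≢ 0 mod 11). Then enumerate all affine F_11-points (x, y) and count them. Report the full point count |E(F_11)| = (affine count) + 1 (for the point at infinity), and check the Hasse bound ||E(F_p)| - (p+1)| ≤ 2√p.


Affine points = {(0, 2), (0, 9), (1, 2), (1, 9), (4, 3), (4, 8), (5, 5), (5, 6), (6, 4), (6, 7), (9, 3), (9, 8), (10, 2), (10, 9)}; affine count = 14; |E(F_11)| = 15.

Discriminant check: Δ ∝ 4a³ + 27b² = 4·10³ + 27·4² = 4·1000 + 27·16 ≡ 10 (mod 11). Nonzero ⇒ E is nonsingular.
For each x ∈ F_11, compute rhs = x³ + 10·x + 4 mod 11, then count y ∈ F_11 with y² ≡ rhs.
  x = 0: rhs = 4, matching y values: 2, 9 (2 points).
  x = 1: rhs = 4, matching y values: 2, 9 (2 points).
  x = 2: rhs = 10, matching y values: none (0 points).
  x = 3: rhs = 6, matching y values: none (0 points).
  x = 4: rhs = 9, matching y values: 3, 8 (2 points).
  x = 5: rhs = 3, matching y values: 5, 6 (2 points).
  x = 6: rhs = 5, matching y values: 4, 7 (2 points).
  x = 7: rhs = 10, matching y values: none (0 points).
  x = 8: rhs = 2, matching y values: none (0 points).
  x = 9: rhs = 9, matching y values: 3, 8 (2 points).
  x = 10: rhs = 4, matching y values: 2, 9 (2 points).
Total affine count: 14.
Full point count |E(F_11)| = 14 + 1 = 15.
Hasse bound: |15 − (11+1)| = |3| = 3 ≤ 2√11 ≈ 6.6332 ✓.


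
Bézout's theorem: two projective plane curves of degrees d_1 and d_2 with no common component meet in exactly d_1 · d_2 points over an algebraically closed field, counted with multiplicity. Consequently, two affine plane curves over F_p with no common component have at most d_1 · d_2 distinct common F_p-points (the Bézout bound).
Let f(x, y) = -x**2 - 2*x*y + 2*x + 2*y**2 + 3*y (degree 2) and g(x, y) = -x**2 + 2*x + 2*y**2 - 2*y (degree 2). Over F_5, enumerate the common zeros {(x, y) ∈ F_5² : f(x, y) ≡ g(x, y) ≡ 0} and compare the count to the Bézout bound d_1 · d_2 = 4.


Common zeros: {(0, 0), (0, 1), (2, 0)}; count = 3; Bézout bound = 4.

deg(f) = 2, deg(g) = 2, so Bézout bound = 4.
Scan x ∈ F_5. For each x, list the y ∈ F_5 with f(x, y) ≡ 0 and those with g(x, y) ≡ 0 (mod 5); the common zeros in that column are the intersection.
  x = 0: f ≡ 0 at y ∈ {0, 1}; g ≡ 0 at y ∈ {0, 1}; common: {0, 1}.
  x = 1: f ≡ 0 at y ∈ ∅; g ≡ 0 at y ∈ {2, 4}; common: ∅.
  x = 2: f ≡ 0 at y ∈ {0, 3}; g ≡ 0 at y ∈ {0, 1}; common: {0}.
  x = 3: f ≡ 0 at y ∈ ∅; g ≡ 0 at y ∈ ∅; common: ∅.
  x = 4: f ≡ 0 at y ∈ {2, 3}; g ≡ 0 at y ∈ ∅; common: ∅.
Collecting: common zeros = {(0, 0), (0, 1), (2, 0)}, so the count is 3.
Comparison with the Bézout bound: 3 ≤ 4 = deg(f)·deg(g), as expected for curves with no common component (the affine F_5-count falls short of the bound because intersections may lie at infinity, over extension fields, or carry multiplicity).


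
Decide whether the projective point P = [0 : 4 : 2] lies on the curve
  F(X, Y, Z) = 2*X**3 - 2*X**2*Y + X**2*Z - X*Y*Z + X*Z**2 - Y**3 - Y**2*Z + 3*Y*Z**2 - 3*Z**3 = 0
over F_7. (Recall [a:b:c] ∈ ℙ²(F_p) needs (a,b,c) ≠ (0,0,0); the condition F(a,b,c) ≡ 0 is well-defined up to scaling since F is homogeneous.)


F(0,4,2) ≡ 5 (mod 7); P is NOT on the curve.

Evaluate F(0, 4, 2) term-by-term (mod 7).
  2*X**3 ↦ 2·0·1·1 = 0
  -2*X**2*Y ↦ -2·0·4·1 = 0
  X**2*Z ↦ 1·0·1·2 = 0
  -X*Y*Z ↦ -1·0·4·2 = 0
  X*Z**2 ↦ 1·0·1·4 = 0
  -Y**3 ↦ -1·1·64·1 = -64
  -Y**2*Z ↦ -1·1·16·2 = -32
  3*Y*Z**2 ↦ 3·1·4·4 = 48
  -3*Z**3 ↦ -3·1·1·8 = -24
Sum: F(0, 4, 2) = (0) + (0) + (0) + (0) + (0) + (-64) + (-32) + (48) + (-24) = -72.
Reducing mod 7: -72 ≡ 5 (mod 7).
Since F(a, b, c) ≡ 5 ≠ 0 (mod 7), P does NOT lie on the curve.


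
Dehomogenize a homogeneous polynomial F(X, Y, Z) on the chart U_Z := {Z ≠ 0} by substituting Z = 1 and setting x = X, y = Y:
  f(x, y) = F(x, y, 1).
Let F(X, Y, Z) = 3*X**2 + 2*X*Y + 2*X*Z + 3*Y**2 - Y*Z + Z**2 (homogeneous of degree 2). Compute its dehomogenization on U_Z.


f(x, y) = 3*x**2 + 2*x*y + 2*x + 3*y**2 - y + 1

On U_Z we set Z = 1. Each monomial c·X^i·Y^j·Z^k in F becomes c·x^i·y^j·1^k = c·x^i·y^j.
Substituting Z = 1: F(X, Y, 1) = 3*x**2 + 2*x*y + 2*x + 3*y**2 - y + 1.
Note: deg(f) ≤ deg(F) = 2; strict inequality happens when F is divisible by Z (lost terms).


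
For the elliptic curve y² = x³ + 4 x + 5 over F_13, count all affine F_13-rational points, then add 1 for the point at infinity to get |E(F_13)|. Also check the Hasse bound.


Affine points = {(1, 6), (1, 7), (7, 5), (7, 8), (8, 4), (8, 9), (9, 4), (9, 9), (12, 0)}; affine count = 9; |E(F_13)| = 10.

Discriminant check: Δ ∝ 4a³ + 27b² = 4·4³ + 27·5² = 4·64 + 27·25 ≡ 8 (mod 13). Nonzero ⇒ E is nonsingular.
For each x ∈ F_13, compute rhs = x³ + 4·x + 5 mod 13, then count y ∈ F_13 with y² ≡ rhs.
  x = 0: rhs = 5, matching y values: none (0 points).
  x = 1: rhs = 10, matching y values: 6, 7 (2 points).
  x = 2: rhs = 8, matching y values: none (0 points).
  x = 3: rhs = 5, matching y values: none (0 points).
  x = 4: rhs = 7, matching y values: none (0 points).
  x = 5: rhs = 7, matching y values: none (0 points).
  x = 6: rhs = 11, matching y values: none (0 points).
  x = 7: rhs = 12, matching y values: 5, 8 (2 points).
  x = 8: rhs = 3, matching y values: 4, 9 (2 points).
  x = 9: rhs = 3, matching y values: 4, 9 (2 points).
  x = 10: rhs = 5, matching y values: none (0 points).
  x = 11: rhs = 2, matching y values: none (0 points).
  x = 12: rhs = 0, matching y values: 0 (1 points).
Total affine count: 9.
Full point count |E(F_13)| = 9 + 1 = 10.
Hasse bound: |10 − (13+1)| = |-4| = 4 ≤ 2√13 ≈ 7.2111 ✓.


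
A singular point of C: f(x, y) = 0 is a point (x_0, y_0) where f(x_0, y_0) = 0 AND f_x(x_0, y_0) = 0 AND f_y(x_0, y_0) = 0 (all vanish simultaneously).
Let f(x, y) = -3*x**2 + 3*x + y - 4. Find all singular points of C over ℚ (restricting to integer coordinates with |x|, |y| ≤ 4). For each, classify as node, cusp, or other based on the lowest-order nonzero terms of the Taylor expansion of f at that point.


No singular points in the scanned grid; C is smooth there.

Compute partial derivatives:
  f_x = 3 - 6*x.
  f_y = 1.
f_y = 1 is a nonzero constant, so f_y never vanishes: no point (x, y) can satisfy f = f_x = f_y = 0. In particular no (x, y) ∈ {−4, ..., 4}² is singular; the curve is smooth.


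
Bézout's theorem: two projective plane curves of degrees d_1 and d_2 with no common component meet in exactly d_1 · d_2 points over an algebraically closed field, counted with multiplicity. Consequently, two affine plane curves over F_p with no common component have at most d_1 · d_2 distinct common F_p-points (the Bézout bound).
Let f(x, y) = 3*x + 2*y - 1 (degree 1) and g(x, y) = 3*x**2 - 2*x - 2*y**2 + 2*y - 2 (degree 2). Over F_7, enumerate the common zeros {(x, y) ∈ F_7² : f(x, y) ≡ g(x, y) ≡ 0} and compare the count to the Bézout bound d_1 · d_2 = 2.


Common zeros: {(3, 3), (5, 0)}; count = 2; Bézout bound = 2.

deg(f) = 1, deg(g) = 2, so Bézout bound = 2.
Scan x ∈ F_7. For each x, list the y ∈ F_7 with f(x, y) ≡ 0 and those with g(x, y) ≡ 0 (mod 7); the common zeros in that column are the intersection.
  x = 0: f ≡ 0 at y ∈ {4}; g ≡ 0 at y ∈ {3, 5}; common: ∅.
  x = 1: f ≡ 0 at y ∈ {6}; g ≡ 0 at y ∈ ∅; common: ∅.
  x = 2: f ≡ 0 at y ∈ {1}; g ≡ 0 at y ∈ ∅; common: ∅.
  x = 3: f ≡ 0 at y ∈ {3}; g ≡ 0 at y ∈ {3, 5}; common: {3}.
  x = 4: f ≡ 0 at y ∈ {5}; g ≡ 0 at y ∈ {4}; common: ∅.
  x = 5: f ≡ 0 at y ∈ {0}; g ≡ 0 at y ∈ {0, 1}; common: {0}.
  x = 6: f ≡ 0 at y ∈ {2}; g ≡ 0 at y ∈ {4}; common: ∅.
Collecting: common zeros = {(3, 3), (5, 0)}, so the count is 2.
Comparison with the Bézout bound: 2 ≤ 2 = deg(f)·deg(g), as expected for curves with no common component (the bound is attained).


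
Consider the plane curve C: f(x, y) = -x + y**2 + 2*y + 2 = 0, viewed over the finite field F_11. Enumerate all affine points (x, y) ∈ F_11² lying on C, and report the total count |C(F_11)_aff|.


Affine F_11-points: {(1, 10), (2, 0), (2, 9), (4, 4), (4, 5), (5, 1), (5, 8), (6, 3), (6, 6), (10, 2), (10, 7)}; count = 11.

For each of the 121 pairs (x, y) ∈ F_11², evaluate f(x, y) mod 11. Record the zeros.
  x = 0: [0↦2, 1↦5, 2↦10, 3↦6, 4↦4, 5↦4, 6↦6, 7↦10, 8↦5, 9↦2, 10↦1]  zeros at y ∈ ∅
  x = 1: [0↦1, 1↦4, 2↦9, 3↦5, 4↦3, 5↦3, 6↦5, 7↦9, 8↦4, 9↦1, 10↦0]  zeros at y ∈ {10}
  x = 2: [0↦0, 1↦3, 2↦8, 3↦4, 4↦2, 5↦2, 6↦4, 7↦8, 8↦3, 9↦0, 10↦10]  zeros at y ∈ {0, 9}
  x = 3: [0↦10, 1↦2, 2↦7, 3↦3, 4↦1, 5↦1, 6↦3, 7↦7, 8↦2, 9↦10, 10↦9]  zeros at y ∈ ∅
  x = 4: [0↦9, 1↦1, 2↦6, 3↦2, 4↦0, 5↦0, 6↦2, 7↦6, 8↦1, 9↦9, 10↦8]  zeros at y ∈ {4, 5}
  x = 5: [0↦8, 1↦0, 2↦5, 3↦1, 4↦10, 5↦10, 6↦1, 7↦5, 8↦0, 9↦8, 10↦7]  zeros at y ∈ {1, 8}
  x = 6: [0↦7, 1↦10, 2↦4, 3↦0, 4↦9, 5↦9, 6↦0, 7↦4, 8↦10, 9↦7, 10↦6]  zeros at y ∈ {3, 6}
  x = 7: [0↦6, 1↦9, 2↦3, 3↦10, 4↦8, 5↦8, 6↦10, 7↦3, 8↦9, 9↦6, 10↦5]  zeros at y ∈ ∅
  x = 8: [0↦5, 1↦8, 2↦2, 3↦9, 4↦7, 5↦7, 6↦9, 7↦2, 8↦8, 9↦5, 10↦4]  zeros at y ∈ ∅
  x = 9: [0↦4, 1↦7, 2↦1, 3↦8, 4↦6, 5↦6, 6↦8, 7↦1, 8↦7, 9↦4, 10↦3]  zeros at y ∈ ∅
  x = 10: [0↦3, 1↦6, 2↦0, 3↦7, 4↦5, 5↦5, 6↦7, 7↦0, 8↦6, 9↦3, 10↦2]  zeros at y ∈ {2, 7}
Collecting zeros: affine points = {(1, 10), (2, 0), (2, 9), (4, 4), (4, 5), (5, 1), (5, 8), (6, 3), (6, 6), (10, 2), (10, 7)}.
Total count |C(F_11)_aff| = 11.


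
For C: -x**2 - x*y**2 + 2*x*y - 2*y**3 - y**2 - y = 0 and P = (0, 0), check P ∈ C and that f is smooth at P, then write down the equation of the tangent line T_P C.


Tangent line at P: -y = 0.

Step 1: f(0, 0) = 0, so P lies on C.
Step 2: partial derivatives
  f_x(x, y) = -2*x - y**2 + 2*y, f_y(x, y) = -2*x*y + 2*x - 6*y**2 - 2*y - 1.
  f_x(P) = 0, f_y(P) = -1 (gradient nonzero, so P is smooth).
Step 3: tangent line at P: 0·(x − 0) + -1·(y − 0) = 0.
Expanding: -y = 0.


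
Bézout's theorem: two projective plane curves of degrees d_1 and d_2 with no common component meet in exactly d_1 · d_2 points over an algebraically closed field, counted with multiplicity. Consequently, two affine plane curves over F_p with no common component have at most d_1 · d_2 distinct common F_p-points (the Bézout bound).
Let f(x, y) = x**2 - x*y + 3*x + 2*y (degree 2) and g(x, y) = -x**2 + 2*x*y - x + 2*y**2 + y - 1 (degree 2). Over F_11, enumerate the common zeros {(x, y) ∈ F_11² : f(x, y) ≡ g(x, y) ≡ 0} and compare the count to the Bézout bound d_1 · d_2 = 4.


Common zeros: ∅; count = 0; Bézout bound = 4.

deg(f) = 2, deg(g) = 2, so Bézout bound = 4.
Scan x ∈ F_11. For each x, list the y ∈ F_11 with f(x, y) ≡ 0 and those with g(x, y) ≡ 0 (mod 11); the common zeros in that column are the intersection.
  x = 0: f ≡ 0 at y ∈ {0}; g ≡ 0 at y ∈ {6, 10}; common: ∅.
  x = 1: f ≡ 0 at y ∈ {7}; g ≡ 0 at y ∈ {2}; common: ∅.
  x = 2: f ≡ 0 at y ∈ ∅; g ≡ 0 at y ∈ {1, 2}; common: ∅.
  x = 3: f ≡ 0 at y ∈ {7}; g ≡ 0 at y ∈ ∅; common: ∅.
  x = 4: f ≡ 0 at y ∈ {3}; g ≡ 0 at y ∈ ∅; common: ∅.
  x = 5: f ≡ 0 at y ∈ {6}; g ≡ 0 at y ∈ ∅; common: ∅.
  x = 6: f ≡ 0 at y ∈ {8}; g ≡ 0 at y ∈ ∅; common: ∅.
  x = 7: f ≡ 0 at y ∈ {3}; g ≡ 0 at y ∈ ∅; common: ∅.
  x = 8: f ≡ 0 at y ∈ {0}; g ≡ 0 at y ∈ {9, 10}; common: ∅.
  x = 9: f ≡ 0 at y ∈ {6}; g ≡ 0 at y ∈ {9}; common: ∅.
  x = 10: f ≡ 0 at y ∈ {8}; g ≡ 0 at y ∈ {1, 5}; common: ∅.
Collecting: common zeros = ∅, so the count is 0.
Comparison with the Bézout bound: 0 ≤ 4 = deg(f)·deg(g), as expected for curves with no common component (the affine F_11-count falls short of the bound because intersections may lie at infinity, over extension fields, or carry multiplicity).


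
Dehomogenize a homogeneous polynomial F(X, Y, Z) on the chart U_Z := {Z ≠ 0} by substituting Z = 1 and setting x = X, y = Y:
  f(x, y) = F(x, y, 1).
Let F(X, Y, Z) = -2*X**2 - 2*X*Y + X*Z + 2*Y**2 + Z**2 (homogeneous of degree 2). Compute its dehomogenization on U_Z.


f(x, y) = -2*x**2 - 2*x*y + x + 2*y**2 + 1

On U_Z we set Z = 1. Each monomial c·X^i·Y^j·Z^k in F becomes c·x^i·y^j·1^k = c·x^i·y^j.
Substituting Z = 1: F(X, Y, 1) = -2*x**2 - 2*x*y + x + 2*y**2 + 1.
Note: deg(f) ≤ deg(F) = 2; strict inequality happens when F is divisible by Z (lost terms).


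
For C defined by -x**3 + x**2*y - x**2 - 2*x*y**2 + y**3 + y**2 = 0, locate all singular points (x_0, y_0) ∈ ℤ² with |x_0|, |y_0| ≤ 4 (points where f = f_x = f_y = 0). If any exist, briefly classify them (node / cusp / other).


Singular points: {(0, 0)}; classification: node.

Compute partial derivatives:
  f_x = -3*x**2 + 2*x*y - 2*x - 2*y**2.
  f_y = x**2 - 4*x*y + 3*y**2 + 2*y.
Scan x_0 ∈ {−4, ..., 4}. For each x_0, f_y(x_0, y) is a polynomial in y; find its integer roots y ∈ {−4, ..., 4}, then test f_x and f at those candidates.
  x = -4: f_y(-4, y) = 3*y**2 + 18*y + 16; no integer root y with |y| ≤ 4.
  x = -3: f_y(-3, y) = 3*y**2 + 14*y + 9; no integer root y with |y| ≤ 4.
  x = -2: f_y(-2, y) = 3*y**2 + 10*y + 4; no integer root y with |y| ≤ 4.
  x = -1: f_y(-1, y) = 3*y**2 + 6*y + 1; no integer root y with |y| ≤ 4.
  x = 0: f_y(0, y) = 3*y**2 + 2*y; vanishes at y ∈ {0}. (0, 0): f_x = 0, f = 0 — SINGULAR.
  x = 1: f_y(1, y) = 3*y**2 - 2*y + 1; no integer root y with |y| ≤ 4.
  x = 2: f_y(2, y) = 3*y**2 - 6*y + 4; no integer root y with |y| ≤ 4.
  x = 3: f_y(3, y) = 3*y**2 - 10*y + 9; no integer root y with |y| ≤ 4.
  x = 4: f_y(4, y) = 3*y**2 - 14*y + 16; vanishes at y ∈ {2}. (4, 2): f_x = -48 ≠ 0.
Only singular point on the grid: (0, 0).
Classify: substitute x = 0 + u, y = 0 + v and expand: f = -u**3 + u**2*v - u**2 - 2*u*v**2 + v**3 + v**2.
No constant or linear terms (consistent with a singular point). Quadratic part: -u**2 + v**2. Cubic part: -u**3 + u**2*v - 2*u*v**2 + v**3.
The quadratic part v**2 - u**2 = (v − u)(v + u) splits into two distinct linear factors, so there are two distinct tangent lines y − 0 = ±(x − 0) — this is a node (ordinary double point).
Classification: node.


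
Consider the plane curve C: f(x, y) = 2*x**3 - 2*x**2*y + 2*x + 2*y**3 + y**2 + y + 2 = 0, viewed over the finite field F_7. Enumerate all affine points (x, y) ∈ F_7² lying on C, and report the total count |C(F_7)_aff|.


Affine F_7-points: {(0, 6), (2, 2), (2, 6), (3, 5), (4, 6), (5, 4), (6, 1)}; count = 7.

For each of the 49 pairs (x, y) ∈ F_7², evaluate f(x, y) mod 7. Record the zeros.
  x = 0: [0↦2, 1↦6, 2↦3, 3↦5, 4↦3, 5↦2, 6↦0]  zeros at y ∈ {6}
  x = 1: [0↦6, 1↦1, 2↦3, 3↦3, 4↦6, 5↦3, 6↦6]  zeros at y ∈ ∅
  x = 2: [0↦1, 1↦4, 2↦0, 3↦1, 4↦5, 5↦3, 6↦0]  zeros at y ∈ {2, 6}
  x = 3: [0↦6, 1↦6, 2↦6, 3↦4, 4↦5, 5↦0, 6↦1]  zeros at y ∈ {5}
  x = 4: [0↦5, 1↦5, 2↦5, 3↦3, 4↦4, 5↦6, 6↦0]  zeros at y ∈ {6}
  x = 5: [0↦3, 1↦6, 2↦2, 3↦3, 4↦0, 5↦5, 6↦2]  zeros at y ∈ {4}
  x = 6: [0↦5, 1↦0, 2↦2, 3↦2, 4↦5, 5↦2, 6↦5]  zeros at y ∈ {1}
Collecting zeros: affine points = {(0, 6), (2, 2), (2, 6), (3, 5), (4, 6), (5, 4), (6, 1)}.
Total count |C(F_7)_aff| = 7.


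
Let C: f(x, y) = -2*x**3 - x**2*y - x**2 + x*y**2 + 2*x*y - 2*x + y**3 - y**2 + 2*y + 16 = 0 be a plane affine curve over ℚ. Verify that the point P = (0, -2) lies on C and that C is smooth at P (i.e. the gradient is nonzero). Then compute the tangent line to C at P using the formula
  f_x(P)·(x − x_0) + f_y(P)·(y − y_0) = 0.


Tangent line at P: -2*x + 18*y + 36 = 0.

Step 1: f(0, -2) = 0, so P lies on C.
Step 2: partial derivatives
  f_x(x, y) = -6*x**2 - 2*x*y - 2*x + y**2 + 2*y - 2, f_y(x, y) = -x**2 + 2*x*y + 2*x + 3*y**2 - 2*y + 2.
  f_x(P) = -2, f_y(P) = 18 (gradient nonzero, so P is smooth).
Step 3: tangent line at P: -2·(x − 0) + 18·(y − -2) = 0.
Expanding: -2*x + 18*y + 36 = 0.


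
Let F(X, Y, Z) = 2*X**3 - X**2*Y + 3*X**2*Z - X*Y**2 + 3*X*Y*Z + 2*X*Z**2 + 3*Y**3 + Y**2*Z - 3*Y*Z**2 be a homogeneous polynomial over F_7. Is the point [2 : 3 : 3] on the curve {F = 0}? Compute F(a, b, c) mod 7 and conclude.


F(2,3,3) ≡ 6 (mod 7); P is NOT on the curve.

Evaluate F(2, 3, 3) term-by-term (mod 7).
  2*X**3 ↦ 2·8·1·1 = 16
  -X**2*Y ↦ -1·4·3·1 = -12
  3*X**2*Z ↦ 3·4·1·3 = 36
  -X*Y**2 ↦ -1·2·9·1 = -18
  3*X*Y*Z ↦ 3·2·3·3 = 54
  2*X*Z**2 ↦ 2·2·1·9 = 36
  3*Y**3 ↦ 3·1·27·1 = 81
  Y**2*Z ↦ 1·1·9·3 = 27
  -3*Y*Z**2 ↦ -3·1·3·9 = -81
Sum: F(2, 3, 3) = (16) + (-12) + (36) + (-18) + (54) + (36) + (81) + (27) + (-81) = 139.
Reducing mod 7: 139 ≡ 6 (mod 7).
Since F(a, b, c) ≡ 6 ≠ 0 (mod 7), P does NOT lie on the curve.


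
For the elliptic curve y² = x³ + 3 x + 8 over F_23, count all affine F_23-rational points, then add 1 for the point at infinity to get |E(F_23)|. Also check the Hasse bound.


Affine points = {(0, 10), (0, 13), (1, 9), (1, 14), (6, 9), (6, 14), (7, 2), (7, 21), (10, 7), (10, 16), (12, 1), (12, 22), (13, 6), (13, 17), (15, 1), (15, 22), (16, 9), (16, 14), (17, 2), (17, 21), (18, 11), (18, 12), (19, 1), (19, 22), (20, 8), (20, 15), (22, 2), (22, 21)}; affine count = 28; |E(F_23)| = 29.

Discriminant check: Δ ∝ 4a³ + 27b² = 4·3³ + 27·8² = 4·27 + 27·64 ≡ 19 (mod 23). Nonzero ⇒ E is nonsingular.
For each x ∈ F_23, compute rhs = x³ + 3·x + 8 mod 23, then count y ∈ F_23 with y² ≡ rhs.
  x = 0: rhs = 8, matching y values: 10, 13 (2 points).
  x = 1: rhs = 12, matching y values: 9, 14 (2 points).
  x = 2: rhs = 22, matching y values: none (0 points).
  x = 3: rhs = 21, matching y values: none (0 points).
  x = 4: rhs = 15, matching y values: none (0 points).
  x = 5: rhs = 10, matching y values: none (0 points).
  x = 6: rhs = 12, matching y values: 9, 14 (2 points).
  x = 7: rhs = 4, matching y values: 2, 21 (2 points).
  x = 8: rhs = 15, matching y values: none (0 points).
  x = 9: rhs = 5, matching y values: none (0 points).
  x = 10: rhs = 3, matching y values: 7, 16 (2 points).
  x = 11: rhs = 15, matching y values: none (0 points).
  x = 12: rhs = 1, matching y values: 1, 22 (2 points).
  x = 13: rhs = 13, matching y values: 6, 17 (2 points).
  x = 14: rhs = 11, matching y values: none (0 points).
  x = 15: rhs = 1, matching y values: 1, 22 (2 points).
  x = 16: rhs = 12, matching y values: 9, 14 (2 points).
  x = 17: rhs = 4, matching y values: 2, 21 (2 points).
  x = 18: rhs = 6, matching y values: 11, 12 (2 points).
  x = 19: rhs = 1, matching y values: 1, 22 (2 points).
  x = 20: rhs = 18, matching y values: 8, 15 (2 points).
  x = 21: rhs = 17, matching y values: none (0 points).
  x = 22: rhs = 4, matching y values: 2, 21 (2 points).
Total affine count: 28.
Full point count |E(F_23)| = 28 + 1 = 29.
Hasse bound: |29 − (23+1)| = |5| = 5 ≤ 2√23 ≈ 9.5917 ✓.


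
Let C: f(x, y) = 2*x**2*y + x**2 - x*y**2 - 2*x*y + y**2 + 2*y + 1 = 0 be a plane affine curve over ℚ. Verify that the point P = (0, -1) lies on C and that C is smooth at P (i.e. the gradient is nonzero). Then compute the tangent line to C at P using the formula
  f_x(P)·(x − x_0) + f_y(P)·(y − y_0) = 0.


Tangent line at P: x = 0.

Step 1: f(0, -1) = 0, so P lies on C.
Step 2: partial derivatives
  f_x(x, y) = 4*x*y + 2*x - y**2 - 2*y, f_y(x, y) = 2*x**2 - 2*x*y - 2*x + 2*y + 2.
  f_x(P) = 1, f_y(P) = 0 (gradient nonzero, so P is smooth).
Step 3: tangent line at P: 1·(x − 0) + 0·(y − -1) = 0.
Expanding: x = 0.


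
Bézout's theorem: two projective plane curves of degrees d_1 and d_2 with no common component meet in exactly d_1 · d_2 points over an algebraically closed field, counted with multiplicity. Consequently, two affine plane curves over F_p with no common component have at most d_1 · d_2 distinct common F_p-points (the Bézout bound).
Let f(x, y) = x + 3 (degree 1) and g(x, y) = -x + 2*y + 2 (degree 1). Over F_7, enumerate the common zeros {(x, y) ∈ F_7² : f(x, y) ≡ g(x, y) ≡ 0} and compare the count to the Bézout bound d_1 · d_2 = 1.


Common zeros: {(4, 1)}; count = 1; Bézout bound = 1.

deg(f) = 1, deg(g) = 1, so Bézout bound = 1.
Scan x ∈ F_7. For each x, list the y ∈ F_7 with f(x, y) ≡ 0 and those with g(x, y) ≡ 0 (mod 7); the common zeros in that column are the intersection.
  x = 0: f ≡ 0 at y ∈ ∅; g ≡ 0 at y ∈ {6}; common: ∅.
  x = 1: f ≡ 0 at y ∈ ∅; g ≡ 0 at y ∈ {3}; common: ∅.
  x = 2: f ≡ 0 at y ∈ ∅; g ≡ 0 at y ∈ {0}; common: ∅.
  x = 3: f ≡ 0 at y ∈ ∅; g ≡ 0 at y ∈ {4}; common: ∅.
  x = 4: f ≡ 0 at y ∈ {0, 1, 2, 3, 4, 5, 6}; g ≡ 0 at y ∈ {1}; common: {1}.
  x = 5: f ≡ 0 at y ∈ ∅; g ≡ 0 at y ∈ {5}; common: ∅.
  x = 6: f ≡ 0 at y ∈ ∅; g ≡ 0 at y ∈ {2}; common: ∅.
Collecting: common zeros = {(4, 1)}, so the count is 1.
Comparison with the Bézout bound: 1 ≤ 1 = deg(f)·deg(g), as expected for curves with no common component (the bound is attained).


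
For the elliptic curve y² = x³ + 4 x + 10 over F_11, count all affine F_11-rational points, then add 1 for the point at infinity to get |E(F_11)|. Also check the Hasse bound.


Affine points = {(1, 2), (1, 9), (2, 2), (2, 9), (3, 4), (3, 7), (5, 1), (5, 10), (8, 2), (8, 9), (9, 4), (9, 7), (10, 4), (10, 7)}; affine count = 14; |E(F_11)| = 15.

Discriminant check: Δ ∝ 4a³ + 27b² = 4·4³ + 27·10² = 4·64 + 27·100 ≡ 8 (mod 11). Nonzero ⇒ E is nonsingular.
For each x ∈ F_11, compute rhs = x³ + 4·x + 10 mod 11, then count y ∈ F_11 with y² ≡ rhs.
  x = 0: rhs = 10, matching y values: none (0 points).
  x = 1: rhs = 4, matching y values: 2, 9 (2 points).
  x = 2: rhs = 4, matching y values: 2, 9 (2 points).
  x = 3: rhs = 5, matching y values: 4, 7 (2 points).
  x = 4: rhs = 2, matching y values: none (0 points).
  x = 5: rhs = 1, matching y values: 1, 10 (2 points).
  x = 6: rhs = 8, matching y values: none (0 points).
  x = 7: rhs = 7, matching y values: none (0 points).
  x = 8: rhs = 4, matching y values: 2, 9 (2 points).
  x = 9: rhs = 5, matching y values: 4, 7 (2 points).
  x = 10: rhs = 5, matching y values: 4, 7 (2 points).
Total affine count: 14.
Full point count |E(F_11)| = 14 + 1 = 15.
Hasse bound: |15 − (11+1)| = |3| = 3 ≤ 2√11 ≈ 6.6332 ✓.


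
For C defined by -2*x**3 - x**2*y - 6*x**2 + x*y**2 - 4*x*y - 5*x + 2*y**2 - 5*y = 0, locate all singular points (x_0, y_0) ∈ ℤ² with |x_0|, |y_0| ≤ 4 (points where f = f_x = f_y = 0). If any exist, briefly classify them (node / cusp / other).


Singular points: {(-1, 1)}; classification: node.

Compute partial derivatives:
  f_x = -6*x**2 - 2*x*y - 12*x + y**2 - 4*y - 5.
  f_y = -x**2 + 2*x*y - 4*x + 4*y - 5.
Scan x_0 ∈ {−4, ..., 4}. For each x_0, f_y(x_0, y) is a polynomial in y; find its integer roots y ∈ {−4, ..., 4}, then test f_x and f at those candidates.
  x = -4: f_y(-4, y) = -4*y - 5; no integer root y with |y| ≤ 4.
  x = -3: f_y(-3, y) = -2*y - 2; vanishes at y ∈ {-1}. (-3, -1): f_x = -24 ≠ 0.
  x = -2: f_y(-2, y) = -1; no integer root y with |y| ≤ 4.
  x = -1: f_y(-1, y) = 2*y - 2; vanishes at y ∈ {1}. (-1, 1): f_x = 0, f = 0 — SINGULAR.
  x = 0: f_y(0, y) = 4*y - 5; no integer root y with |y| ≤ 4.
  x = 1: f_y(1, y) = 6*y - 10; no integer root y with |y| ≤ 4.
  x = 2: f_y(2, y) = 8*y - 17; no integer root y with |y| ≤ 4.
  x = 3: f_y(3, y) = 10*y - 26; no integer root y with |y| ≤ 4.
  x = 4: f_y(4, y) = 12*y - 37; no integer root y with |y| ≤ 4.
Only singular point on the grid: (-1, 1).
Classify: substitute x = -1 + u, y = 1 + v and expand: f = -2*u**3 - u**2*v - u**2 + u*v**2 + v**2.
No constant or linear terms (consistent with a singular point). Quadratic part: -u**2 + v**2. Cubic part: -2*u**3 - u**2*v + u*v**2.
The quadratic part v**2 - u**2 = (v − u)(v + u) splits into two distinct linear factors, so there are two distinct tangent lines y − 1 = ±(x − -1) — this is a node (ordinary double point).
Classification: node.


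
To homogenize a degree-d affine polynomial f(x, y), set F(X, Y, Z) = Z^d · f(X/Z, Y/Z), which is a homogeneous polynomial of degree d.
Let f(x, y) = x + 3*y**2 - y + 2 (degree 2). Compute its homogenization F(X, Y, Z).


F(X, Y, Z) = X*Z + 3*Y**2 - Y*Z + 2*Z**2

deg(f) = 2.
Substitute x = X/Z, y = Y/Z into f, then multiply by Z^2.
  monomial 1·x^1·y^0 ↦ 1·X^1·Y^0·Z^1.
  monomial 3·x^0·y^2 ↦ 3·X^0·Y^2·Z^0.
  monomial -1·x^0·y^1 ↦ -1·X^0·Y^1·Z^1.
  monomial 2·x^0·y^0 ↦ 2·X^0·Y^0·Z^2.
Collecting: F(X, Y, Z) = X*Z + 3*Y**2 - Y*Z + 2*Z**2.


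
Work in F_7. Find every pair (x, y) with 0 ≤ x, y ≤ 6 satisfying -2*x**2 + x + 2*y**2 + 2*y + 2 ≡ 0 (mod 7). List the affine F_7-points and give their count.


Affine F_7-points: {(0, 2), (0, 4), (2, 1), (2, 5), (4, 2), (4, 4)}; count = 6.

For each of the 49 pairs (x, y) ∈ F_7², evaluate f(x, y) mod 7. Record the zeros.
  x = 0: [0↦2, 1↦6, 2↦0, 3↦5, 4↦0, 5↦6, 6↦2]  zeros at y ∈ {2, 4}
  x = 1: [0↦1, 1↦5, 2↦6, 3↦4, 4↦6, 5↦5, 6↦1]  zeros at y ∈ ∅
  x = 2: [0↦3, 1↦0, 2↦1, 3↦6, 4↦1, 5↦0, 6↦3]  zeros at y ∈ {1, 5}
  x = 3: [0↦1, 1↦5, 2↦6, 3↦4, 4↦6, 5↦5, 6↦1]  zeros at y ∈ ∅
  x = 4: [0↦2, 1↦6, 2↦0, 3↦5, 4↦0, 5↦6, 6↦2]  zeros at y ∈ {2, 4}
  x = 5: [0↦6, 1↦3, 2↦4, 3↦2, 4↦4, 5↦3, 6↦6]  zeros at y ∈ ∅
  x = 6: [0↦6, 1↦3, 2↦4, 3↦2, 4↦4, 5↦3, 6↦6]  zeros at y ∈ ∅
Collecting zeros: affine points = {(0, 2), (0, 4), (2, 1), (2, 5), (4, 2), (4, 4)}.
Total count |C(F_7)_aff| = 6.


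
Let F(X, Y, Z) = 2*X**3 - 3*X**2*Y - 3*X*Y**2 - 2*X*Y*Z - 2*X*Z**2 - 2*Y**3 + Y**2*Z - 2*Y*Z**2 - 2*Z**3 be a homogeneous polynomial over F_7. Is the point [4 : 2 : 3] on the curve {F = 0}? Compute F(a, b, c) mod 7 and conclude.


F(4,2,3) ≡ 1 (mod 7); P is NOT on the curve.

Evaluate F(4, 2, 3) term-by-term (mod 7).
  2*X**3 ↦ 2·64·1·1 = 128
  -3*X**2*Y ↦ -3·16·2·1 = -96
  -3*X*Y**2 ↦ -3·4·4·1 = -48
  -2*X*Y*Z ↦ -2·4·2·3 = -48
  -2*X*Z**2 ↦ -2·4·1·9 = -72
  -2*Y**3 ↦ -2·1·8·1 = -16
  Y**2*Z ↦ 1·1·4·3 = 12
  -2*Y*Z**2 ↦ -2·1·2·9 = -36
  -2*Z**3 ↦ -2·1·1·27 = -54
Sum: F(4, 2, 3) = (128) + (-96) + (-48) + (-48) + (-72) + (-16) + (12) + (-36) + (-54) = -230.
Reducing mod 7: -230 ≡ 1 (mod 7).
Since F(a, b, c) ≡ 1 ≠ 0 (mod 7), P does NOT lie on the curve.


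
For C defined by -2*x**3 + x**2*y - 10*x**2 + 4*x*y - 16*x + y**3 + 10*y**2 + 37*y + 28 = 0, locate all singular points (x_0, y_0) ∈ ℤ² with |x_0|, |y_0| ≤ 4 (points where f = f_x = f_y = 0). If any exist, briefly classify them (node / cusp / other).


Singular points: {(-2, -3)}; classification: node.

Compute partial derivatives:
  f_x = -6*x**2 + 2*x*y - 20*x + 4*y - 16.
  f_y = x**2 + 4*x + 3*y**2 + 20*y + 37.
Scan x_0 ∈ {−4, ..., 4}. For each x_0, f_y(x_0, y) is a polynomial in y; find its integer roots y ∈ {−4, ..., 4}, then test f_x and f at those candidates.
  x = -4: f_y(-4, y) = 3*y**2 + 20*y + 37; no integer root y with |y| ≤ 4.
  x = -3: f_y(-3, y) = 3*y**2 + 20*y + 34; no integer root y with |y| ≤ 4.
  x = -2: f_y(-2, y) = 3*y**2 + 20*y + 33; vanishes at y ∈ {-3}. (-2, -3): f_x = 0, f = 0 — SINGULAR.
  x = -1: f_y(-1, y) = 3*y**2 + 20*y + 34; no integer root y with |y| ≤ 4.
  x = 0: f_y(0, y) = 3*y**2 + 20*y + 37; no integer root y with |y| ≤ 4.
  x = 1: f_y(1, y) = 3*y**2 + 20*y + 42; no integer root y with |y| ≤ 4.
  x = 2: f_y(2, y) = 3*y**2 + 20*y + 49; no integer root y with |y| ≤ 4.
  x = 3: f_y(3, y) = 3*y**2 + 20*y + 58; no integer root y with |y| ≤ 4.
  x = 4: f_y(4, y) = 3*y**2 + 20*y + 69; no integer root y with |y| ≤ 4.
Only singular point on the grid: (-2, -3).
Classify: substitute x = -2 + u, y = -3 + v and expand: f = -2*u**3 + u**2*v - u**2 + v**3 + v**2.
No constant or linear terms (consistent with a singular point). Quadratic part: -u**2 + v**2. Cubic part: -2*u**3 + u**2*v + v**3.
The quadratic part v**2 - u**2 = (v − u)(v + u) splits into two distinct linear factors, so there are two distinct tangent lines y − -3 = ±(x − -2) — this is a node (ordinary double point).
Classification: node.
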